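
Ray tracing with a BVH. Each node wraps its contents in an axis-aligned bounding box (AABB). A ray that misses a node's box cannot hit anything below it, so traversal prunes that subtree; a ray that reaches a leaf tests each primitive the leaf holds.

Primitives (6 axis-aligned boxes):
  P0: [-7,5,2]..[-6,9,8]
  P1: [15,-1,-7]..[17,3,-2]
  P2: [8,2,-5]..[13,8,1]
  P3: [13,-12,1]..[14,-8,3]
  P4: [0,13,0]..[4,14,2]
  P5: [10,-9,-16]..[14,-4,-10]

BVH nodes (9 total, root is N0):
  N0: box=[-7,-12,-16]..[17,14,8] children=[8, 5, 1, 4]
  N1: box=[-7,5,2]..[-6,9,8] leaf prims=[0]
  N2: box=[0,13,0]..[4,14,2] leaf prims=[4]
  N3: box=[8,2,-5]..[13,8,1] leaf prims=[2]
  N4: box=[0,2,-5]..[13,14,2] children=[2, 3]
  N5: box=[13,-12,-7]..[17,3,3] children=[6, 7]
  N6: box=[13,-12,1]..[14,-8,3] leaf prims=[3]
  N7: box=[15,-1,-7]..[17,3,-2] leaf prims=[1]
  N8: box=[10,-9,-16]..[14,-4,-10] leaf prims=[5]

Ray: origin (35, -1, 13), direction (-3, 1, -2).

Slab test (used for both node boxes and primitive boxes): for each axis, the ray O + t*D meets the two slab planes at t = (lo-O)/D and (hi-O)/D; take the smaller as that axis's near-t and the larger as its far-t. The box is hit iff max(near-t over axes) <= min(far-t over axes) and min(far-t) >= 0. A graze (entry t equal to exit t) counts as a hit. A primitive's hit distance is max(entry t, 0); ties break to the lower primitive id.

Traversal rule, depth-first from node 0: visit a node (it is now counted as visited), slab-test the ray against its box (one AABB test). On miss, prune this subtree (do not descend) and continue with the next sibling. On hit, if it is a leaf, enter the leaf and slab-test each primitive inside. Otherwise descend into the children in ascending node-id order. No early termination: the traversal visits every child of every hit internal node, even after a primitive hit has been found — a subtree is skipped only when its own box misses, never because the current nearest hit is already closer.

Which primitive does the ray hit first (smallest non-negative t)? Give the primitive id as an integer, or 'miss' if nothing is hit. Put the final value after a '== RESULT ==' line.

Trace the traversal:
N0 x:[6,14] y:[-11,15] z:[5/2,29/2] -> hit [6,14], descend [1, 4, 5, 8]
  N1 x:[41/3,14] y:[6,10] z:[5/2,11/2] -> miss, prune
  N4 x:[22/3,35/3] y:[3,15] z:[11/2,9] -> hit [22/3,9], descend [2, 3]
    N2 x:[31/3,35/3] y:[14,15] z:[11/2,13/2] -> miss, prune
    N3 x:[22/3,9] y:[3,9] z:[6,9] -> hit [22/3,9] leaf, test {P2@t=22/3}
  N5 x:[6,22/3] y:[-11,4] z:[5,10] -> miss, prune
  N8 x:[7,25/3] y:[-8,-3] z:[23/2,29/2] -> miss, prune

order=[0, 1, 4, 2, 3, 5, 8]  |boxes|=7  |leaves|=1  hit=P2

== RESULT ==
2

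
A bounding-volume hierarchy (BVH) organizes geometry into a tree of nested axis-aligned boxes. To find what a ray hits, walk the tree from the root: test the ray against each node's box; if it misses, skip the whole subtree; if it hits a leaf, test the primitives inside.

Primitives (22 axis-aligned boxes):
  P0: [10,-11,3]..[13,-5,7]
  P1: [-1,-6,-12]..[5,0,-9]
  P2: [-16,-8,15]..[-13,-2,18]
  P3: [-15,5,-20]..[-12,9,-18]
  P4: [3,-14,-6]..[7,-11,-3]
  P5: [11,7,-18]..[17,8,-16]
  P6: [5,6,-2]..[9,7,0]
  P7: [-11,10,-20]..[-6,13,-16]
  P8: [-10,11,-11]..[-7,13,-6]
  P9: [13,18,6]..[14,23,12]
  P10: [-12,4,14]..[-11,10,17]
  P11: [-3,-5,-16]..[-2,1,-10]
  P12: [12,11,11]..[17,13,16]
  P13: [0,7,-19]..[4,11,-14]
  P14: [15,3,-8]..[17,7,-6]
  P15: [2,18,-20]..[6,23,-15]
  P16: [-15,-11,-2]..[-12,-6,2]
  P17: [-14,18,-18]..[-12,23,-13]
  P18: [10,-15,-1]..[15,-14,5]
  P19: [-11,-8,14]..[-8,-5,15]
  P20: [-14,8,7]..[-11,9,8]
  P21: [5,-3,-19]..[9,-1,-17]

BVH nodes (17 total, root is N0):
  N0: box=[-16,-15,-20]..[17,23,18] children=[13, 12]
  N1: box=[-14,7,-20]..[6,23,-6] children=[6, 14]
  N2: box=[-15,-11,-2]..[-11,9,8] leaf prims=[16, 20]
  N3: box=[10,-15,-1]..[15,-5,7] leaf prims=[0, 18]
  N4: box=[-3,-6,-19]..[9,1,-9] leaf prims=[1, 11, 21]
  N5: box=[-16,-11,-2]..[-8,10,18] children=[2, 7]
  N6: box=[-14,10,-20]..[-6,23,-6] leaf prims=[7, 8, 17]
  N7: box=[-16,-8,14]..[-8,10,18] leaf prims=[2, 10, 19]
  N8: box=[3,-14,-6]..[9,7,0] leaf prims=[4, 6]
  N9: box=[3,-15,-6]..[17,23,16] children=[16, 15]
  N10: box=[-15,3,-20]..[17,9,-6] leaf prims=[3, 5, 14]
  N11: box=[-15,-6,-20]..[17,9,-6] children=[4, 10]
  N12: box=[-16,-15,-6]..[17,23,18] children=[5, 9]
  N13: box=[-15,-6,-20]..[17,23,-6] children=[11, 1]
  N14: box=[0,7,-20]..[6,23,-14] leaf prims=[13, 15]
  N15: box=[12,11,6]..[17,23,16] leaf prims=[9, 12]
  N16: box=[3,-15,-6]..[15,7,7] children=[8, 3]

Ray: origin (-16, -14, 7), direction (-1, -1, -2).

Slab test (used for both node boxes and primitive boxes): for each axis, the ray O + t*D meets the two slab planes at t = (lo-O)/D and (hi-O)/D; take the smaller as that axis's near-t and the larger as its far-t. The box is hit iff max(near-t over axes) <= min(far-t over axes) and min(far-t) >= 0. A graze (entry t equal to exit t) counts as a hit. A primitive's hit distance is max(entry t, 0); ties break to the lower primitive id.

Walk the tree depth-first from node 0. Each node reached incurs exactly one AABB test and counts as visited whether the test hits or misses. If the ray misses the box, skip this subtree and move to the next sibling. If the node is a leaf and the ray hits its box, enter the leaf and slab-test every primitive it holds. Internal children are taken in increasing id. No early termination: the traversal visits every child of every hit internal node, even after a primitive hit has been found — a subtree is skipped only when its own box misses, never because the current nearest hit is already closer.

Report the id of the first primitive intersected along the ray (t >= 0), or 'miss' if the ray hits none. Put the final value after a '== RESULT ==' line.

Walk:
N0 x:[-33,0] y:[-37,1] z:[-11/2,27/2] -> hit [-11/2,0], descend [12, 13]
  N12 x:[-33,0] y:[-37,1] z:[-11/2,13/2] -> hit [-11/2,0], descend [5, 9]
    N5 x:[-8,0] y:[-24,-3] z:[-11/2,9/2] -> miss, prune
    N9 x:[-33,-19] y:[-37,1] z:[-9/2,13/2] -> miss, prune
  N13 x:[-33,-1] y:[-37,-8] z:[13/2,27/2] -> miss, prune

Summary -> nodes [0, 12, 5, 9, 13]; box-tests=5; leaf-entries=0; first=miss

== RESULT ==
miss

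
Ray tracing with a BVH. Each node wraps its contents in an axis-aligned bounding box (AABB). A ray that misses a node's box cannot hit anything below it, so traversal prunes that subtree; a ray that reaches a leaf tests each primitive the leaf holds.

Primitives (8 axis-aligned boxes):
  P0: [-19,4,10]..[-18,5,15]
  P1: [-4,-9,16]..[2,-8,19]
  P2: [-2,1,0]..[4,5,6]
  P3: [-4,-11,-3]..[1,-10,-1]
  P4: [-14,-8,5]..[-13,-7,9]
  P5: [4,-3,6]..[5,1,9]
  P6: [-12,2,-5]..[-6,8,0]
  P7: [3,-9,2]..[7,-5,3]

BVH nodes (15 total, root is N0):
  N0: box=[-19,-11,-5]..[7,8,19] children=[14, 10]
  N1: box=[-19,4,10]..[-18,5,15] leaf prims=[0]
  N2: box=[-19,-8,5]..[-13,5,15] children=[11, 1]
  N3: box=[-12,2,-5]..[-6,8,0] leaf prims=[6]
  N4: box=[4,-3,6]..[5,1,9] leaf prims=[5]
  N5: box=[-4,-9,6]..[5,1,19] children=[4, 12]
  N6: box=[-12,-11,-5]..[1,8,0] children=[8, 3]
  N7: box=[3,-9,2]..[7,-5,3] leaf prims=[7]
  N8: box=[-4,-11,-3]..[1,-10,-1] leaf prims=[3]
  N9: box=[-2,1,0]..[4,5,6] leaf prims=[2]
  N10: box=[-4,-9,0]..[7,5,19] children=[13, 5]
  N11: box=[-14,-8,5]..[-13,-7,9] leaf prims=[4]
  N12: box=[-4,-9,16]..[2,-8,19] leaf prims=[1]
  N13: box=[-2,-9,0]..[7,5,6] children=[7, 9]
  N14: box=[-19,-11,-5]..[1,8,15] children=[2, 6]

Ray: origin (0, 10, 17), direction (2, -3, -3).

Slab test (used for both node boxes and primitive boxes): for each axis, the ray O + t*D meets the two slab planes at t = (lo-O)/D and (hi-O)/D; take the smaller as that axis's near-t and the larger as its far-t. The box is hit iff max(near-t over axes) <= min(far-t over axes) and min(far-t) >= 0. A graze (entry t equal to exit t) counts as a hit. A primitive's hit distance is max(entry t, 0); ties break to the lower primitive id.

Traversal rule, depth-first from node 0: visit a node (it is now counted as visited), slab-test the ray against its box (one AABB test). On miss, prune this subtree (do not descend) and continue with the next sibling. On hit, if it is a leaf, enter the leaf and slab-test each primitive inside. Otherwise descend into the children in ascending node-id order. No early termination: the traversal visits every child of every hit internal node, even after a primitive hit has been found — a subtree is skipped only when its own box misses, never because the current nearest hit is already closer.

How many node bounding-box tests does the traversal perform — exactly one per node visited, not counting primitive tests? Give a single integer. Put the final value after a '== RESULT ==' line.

Trace the traversal:
N0 x:[-19/2,7/2] y:[2/3,7] z:[-2/3,22/3] -> hit [2/3,7/2], descend [10, 14]
  N10 x:[-2,7/2] y:[5/3,19/3] z:[-2/3,17/3] -> hit [5/3,7/2], descend [5, 13]
    N5 x:[-2,5/2] y:[3,19/3] z:[-2/3,11/3] -> miss, prune
    N13 x:[-1,7/2] y:[5/3,19/3] z:[11/3,17/3] -> miss, prune
  N14 x:[-19/2,1/2] y:[2/3,7] z:[2/3,22/3] -> miss, prune

Summary -> nodes [0, 10, 5, 13, 14]; box-tests=5; leaf-entries=0; first=miss

== RESULT ==
5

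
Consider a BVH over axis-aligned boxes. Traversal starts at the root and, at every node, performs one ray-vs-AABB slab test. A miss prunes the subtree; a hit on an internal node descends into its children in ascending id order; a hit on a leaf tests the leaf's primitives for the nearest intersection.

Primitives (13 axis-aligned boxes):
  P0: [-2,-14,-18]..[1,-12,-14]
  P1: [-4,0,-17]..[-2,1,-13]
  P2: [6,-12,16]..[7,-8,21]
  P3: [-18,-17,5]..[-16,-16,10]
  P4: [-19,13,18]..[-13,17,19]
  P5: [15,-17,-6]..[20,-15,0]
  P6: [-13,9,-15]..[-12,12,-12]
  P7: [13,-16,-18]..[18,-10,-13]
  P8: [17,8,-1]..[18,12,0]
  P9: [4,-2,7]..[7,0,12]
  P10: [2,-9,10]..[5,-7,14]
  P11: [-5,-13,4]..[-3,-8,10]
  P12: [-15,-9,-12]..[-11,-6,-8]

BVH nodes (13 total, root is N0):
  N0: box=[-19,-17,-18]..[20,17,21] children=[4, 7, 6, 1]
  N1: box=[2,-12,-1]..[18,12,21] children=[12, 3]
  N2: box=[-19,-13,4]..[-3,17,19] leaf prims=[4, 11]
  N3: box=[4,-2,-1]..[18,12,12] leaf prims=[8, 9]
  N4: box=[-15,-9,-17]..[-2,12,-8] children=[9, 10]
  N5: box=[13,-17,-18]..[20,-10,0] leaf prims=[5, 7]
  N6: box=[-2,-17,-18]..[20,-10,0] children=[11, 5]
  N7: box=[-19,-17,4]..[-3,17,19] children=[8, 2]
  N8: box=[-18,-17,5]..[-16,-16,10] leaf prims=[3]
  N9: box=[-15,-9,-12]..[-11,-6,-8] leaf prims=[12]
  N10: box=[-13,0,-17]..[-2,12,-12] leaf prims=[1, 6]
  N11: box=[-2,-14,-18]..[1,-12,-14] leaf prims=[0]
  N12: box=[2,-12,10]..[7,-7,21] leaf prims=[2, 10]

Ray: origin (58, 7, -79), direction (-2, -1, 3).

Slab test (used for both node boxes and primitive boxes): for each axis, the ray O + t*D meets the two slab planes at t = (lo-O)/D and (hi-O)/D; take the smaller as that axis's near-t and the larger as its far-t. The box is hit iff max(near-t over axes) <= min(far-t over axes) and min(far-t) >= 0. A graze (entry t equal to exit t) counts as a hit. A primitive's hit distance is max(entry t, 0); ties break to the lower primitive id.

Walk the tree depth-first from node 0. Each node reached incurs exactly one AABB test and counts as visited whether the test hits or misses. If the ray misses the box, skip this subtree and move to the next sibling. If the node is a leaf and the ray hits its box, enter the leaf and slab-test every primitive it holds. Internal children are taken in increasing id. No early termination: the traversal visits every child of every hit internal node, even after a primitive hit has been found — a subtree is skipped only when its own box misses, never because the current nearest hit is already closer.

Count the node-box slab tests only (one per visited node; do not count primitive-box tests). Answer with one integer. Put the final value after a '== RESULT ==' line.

Walk:
N0 x:[19,77/2] y:[-10,24] z:[61/3,100/3] -> hit [61/3,24], descend [1, 4, 6, 7]
  N1 x:[20,28] y:[-5,19] z:[26,100/3] -> miss, prune
  N4 x:[30,73/2] y:[-5,16] z:[62/3,71/3] -> miss, prune
  N6 x:[19,30] y:[17,24] z:[61/3,79/3] -> hit [61/3,24], descend [5, 11]
    N5 x:[19,45/2] y:[17,24] z:[61/3,79/3] -> hit [61/3,45/2] leaf, test {P5(miss), P7@t=61/3}
    N11 x:[57/2,30] y:[19,21] z:[61/3,65/3] -> miss, prune
  N7 x:[61/2,77/2] y:[-10,24] z:[83/3,98/3] -> miss, prune

7 AABB tests over nodes [0, 1, 4, 6, 5, 11, 7]; 1 leaf entered; closest P7.

== RESULT ==
7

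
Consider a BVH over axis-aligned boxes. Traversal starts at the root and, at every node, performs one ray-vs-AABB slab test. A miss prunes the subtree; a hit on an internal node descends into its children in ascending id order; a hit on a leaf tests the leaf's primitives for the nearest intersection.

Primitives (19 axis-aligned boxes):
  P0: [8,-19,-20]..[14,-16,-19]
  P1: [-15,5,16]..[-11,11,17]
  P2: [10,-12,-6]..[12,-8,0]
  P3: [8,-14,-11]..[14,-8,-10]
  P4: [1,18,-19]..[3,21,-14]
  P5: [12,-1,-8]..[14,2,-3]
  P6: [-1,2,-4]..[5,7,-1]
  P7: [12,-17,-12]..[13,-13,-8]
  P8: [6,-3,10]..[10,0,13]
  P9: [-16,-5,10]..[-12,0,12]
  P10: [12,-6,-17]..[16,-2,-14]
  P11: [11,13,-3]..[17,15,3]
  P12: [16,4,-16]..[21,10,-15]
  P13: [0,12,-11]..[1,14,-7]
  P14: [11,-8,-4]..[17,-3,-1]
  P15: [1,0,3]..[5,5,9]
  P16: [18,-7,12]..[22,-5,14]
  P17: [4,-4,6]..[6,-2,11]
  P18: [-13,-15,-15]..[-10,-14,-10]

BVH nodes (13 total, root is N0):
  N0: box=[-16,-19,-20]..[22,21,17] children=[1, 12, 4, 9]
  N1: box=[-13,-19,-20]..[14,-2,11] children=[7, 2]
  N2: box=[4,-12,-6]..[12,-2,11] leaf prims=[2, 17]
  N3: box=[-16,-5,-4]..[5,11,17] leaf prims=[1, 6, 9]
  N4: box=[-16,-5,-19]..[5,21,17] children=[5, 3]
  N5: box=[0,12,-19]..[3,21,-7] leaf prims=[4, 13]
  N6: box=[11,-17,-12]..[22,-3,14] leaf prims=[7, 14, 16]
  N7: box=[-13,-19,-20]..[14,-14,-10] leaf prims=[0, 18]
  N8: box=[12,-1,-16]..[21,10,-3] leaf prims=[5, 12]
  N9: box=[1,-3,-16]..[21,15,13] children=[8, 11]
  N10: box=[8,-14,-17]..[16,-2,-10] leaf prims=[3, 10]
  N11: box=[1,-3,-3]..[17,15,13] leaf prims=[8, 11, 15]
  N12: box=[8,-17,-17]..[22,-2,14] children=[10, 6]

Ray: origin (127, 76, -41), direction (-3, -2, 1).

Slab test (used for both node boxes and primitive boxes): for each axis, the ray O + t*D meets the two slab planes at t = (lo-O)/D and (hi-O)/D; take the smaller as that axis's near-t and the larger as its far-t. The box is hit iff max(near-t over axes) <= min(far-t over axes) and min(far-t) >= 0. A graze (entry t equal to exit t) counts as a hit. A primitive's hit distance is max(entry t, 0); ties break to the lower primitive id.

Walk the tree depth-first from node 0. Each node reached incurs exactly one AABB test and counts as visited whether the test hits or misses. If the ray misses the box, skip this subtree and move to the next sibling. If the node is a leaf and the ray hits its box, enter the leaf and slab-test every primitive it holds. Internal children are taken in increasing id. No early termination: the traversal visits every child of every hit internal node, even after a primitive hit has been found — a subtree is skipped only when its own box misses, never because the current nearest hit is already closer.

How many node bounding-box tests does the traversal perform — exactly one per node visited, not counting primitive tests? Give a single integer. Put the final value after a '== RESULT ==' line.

Traverse from the root:
N0 x:[35,143/3] y:[55/2,95/2] z:[21,58] -> hit [35,95/2], descend [1, 4, 9, 12]
  N1 x:[113/3,140/3] y:[39,95/2] z:[21,52] -> hit [39,140/3], descend [2, 7]
    N2 x:[115/3,41] y:[39,44] z:[35,52] -> hit [39,41] leaf, test {P2(miss), P17(miss)}
    N7 x:[113/3,140/3] y:[45,95/2] z:[21,31] -> miss, prune
  N4 x:[122/3,143/3] y:[55/2,81/2] z:[22,58] -> miss, prune
  N9 x:[106/3,42] y:[61/2,79/2] z:[25,54] -> hit [106/3,79/2], descend [8, 11]
    N8 x:[106/3,115/3] y:[33,77/2] z:[25,38] -> hit [106/3,38] leaf, test {P5@t=113/3, P12(miss)}
    N11 x:[110/3,42] y:[61/2,79/2] z:[38,54] -> hit [38,79/2] leaf, test {P8(miss), P11(miss), P15(miss)}
  N12 x:[35,119/3] y:[39,93/2] z:[24,55] -> hit [39,119/3], descend [6, 10]
    N6 x:[35,116/3] y:[79/2,93/2] z:[29,55] -> miss, prune
    N10 x:[37,119/3] y:[39,45] z:[24,31] -> miss, prune

Visited [0, 1, 2, 7, 4, 9, 8, 11, 12, 6, 10]. Tests: 11 box, 3 leaf. Nearest: P5.

== RESULT ==
11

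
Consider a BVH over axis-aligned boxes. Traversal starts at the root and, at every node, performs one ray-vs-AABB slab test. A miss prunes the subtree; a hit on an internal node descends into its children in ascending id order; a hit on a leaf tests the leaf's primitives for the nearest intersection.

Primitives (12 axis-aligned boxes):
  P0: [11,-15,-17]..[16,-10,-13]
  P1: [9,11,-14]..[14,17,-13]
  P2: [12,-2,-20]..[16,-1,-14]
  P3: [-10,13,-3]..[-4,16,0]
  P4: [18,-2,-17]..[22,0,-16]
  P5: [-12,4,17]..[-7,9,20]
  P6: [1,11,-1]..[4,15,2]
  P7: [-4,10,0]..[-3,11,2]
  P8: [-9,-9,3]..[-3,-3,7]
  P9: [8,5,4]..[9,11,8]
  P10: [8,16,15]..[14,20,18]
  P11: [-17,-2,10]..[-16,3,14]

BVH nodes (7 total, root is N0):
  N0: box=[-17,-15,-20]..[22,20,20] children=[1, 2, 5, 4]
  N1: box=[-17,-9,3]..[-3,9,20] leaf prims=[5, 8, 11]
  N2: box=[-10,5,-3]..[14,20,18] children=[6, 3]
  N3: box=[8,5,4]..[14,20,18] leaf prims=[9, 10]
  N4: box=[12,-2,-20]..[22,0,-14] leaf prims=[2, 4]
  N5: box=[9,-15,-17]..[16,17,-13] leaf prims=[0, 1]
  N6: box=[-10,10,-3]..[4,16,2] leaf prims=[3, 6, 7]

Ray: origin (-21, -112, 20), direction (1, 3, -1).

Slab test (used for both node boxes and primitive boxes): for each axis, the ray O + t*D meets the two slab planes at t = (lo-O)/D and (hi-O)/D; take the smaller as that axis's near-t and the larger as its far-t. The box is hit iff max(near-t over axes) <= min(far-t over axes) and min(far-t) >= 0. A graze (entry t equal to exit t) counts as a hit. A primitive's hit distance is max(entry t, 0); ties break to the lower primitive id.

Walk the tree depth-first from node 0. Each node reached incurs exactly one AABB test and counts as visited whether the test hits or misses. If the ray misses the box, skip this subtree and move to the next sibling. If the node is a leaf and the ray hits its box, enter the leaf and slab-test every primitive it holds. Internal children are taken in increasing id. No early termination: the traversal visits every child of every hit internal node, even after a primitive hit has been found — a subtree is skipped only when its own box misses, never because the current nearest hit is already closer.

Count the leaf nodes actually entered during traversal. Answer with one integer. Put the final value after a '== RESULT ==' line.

Traverse from the root:
N0 x:[4,43] y:[97/3,44] z:[0,40] -> hit [97/3,40], descend [1, 2, 4, 5]
  N1 x:[4,18] y:[103/3,121/3] z:[0,17] -> miss, prune
  N2 x:[11,35] y:[39,44] z:[2,23] -> miss, prune
  N4 x:[33,43] y:[110/3,112/3] z:[34,40] -> hit [110/3,112/3] leaf, test {P2@t=110/3, P4(miss)}
  N5 x:[30,37] y:[97/3,43] z:[33,37] -> hit [33,37] leaf, test {P0@t=33, P1(miss)}

5 AABB tests over nodes [0, 1, 2, 4, 5]; 2 leaves entered; closest P0.

== RESULT ==
2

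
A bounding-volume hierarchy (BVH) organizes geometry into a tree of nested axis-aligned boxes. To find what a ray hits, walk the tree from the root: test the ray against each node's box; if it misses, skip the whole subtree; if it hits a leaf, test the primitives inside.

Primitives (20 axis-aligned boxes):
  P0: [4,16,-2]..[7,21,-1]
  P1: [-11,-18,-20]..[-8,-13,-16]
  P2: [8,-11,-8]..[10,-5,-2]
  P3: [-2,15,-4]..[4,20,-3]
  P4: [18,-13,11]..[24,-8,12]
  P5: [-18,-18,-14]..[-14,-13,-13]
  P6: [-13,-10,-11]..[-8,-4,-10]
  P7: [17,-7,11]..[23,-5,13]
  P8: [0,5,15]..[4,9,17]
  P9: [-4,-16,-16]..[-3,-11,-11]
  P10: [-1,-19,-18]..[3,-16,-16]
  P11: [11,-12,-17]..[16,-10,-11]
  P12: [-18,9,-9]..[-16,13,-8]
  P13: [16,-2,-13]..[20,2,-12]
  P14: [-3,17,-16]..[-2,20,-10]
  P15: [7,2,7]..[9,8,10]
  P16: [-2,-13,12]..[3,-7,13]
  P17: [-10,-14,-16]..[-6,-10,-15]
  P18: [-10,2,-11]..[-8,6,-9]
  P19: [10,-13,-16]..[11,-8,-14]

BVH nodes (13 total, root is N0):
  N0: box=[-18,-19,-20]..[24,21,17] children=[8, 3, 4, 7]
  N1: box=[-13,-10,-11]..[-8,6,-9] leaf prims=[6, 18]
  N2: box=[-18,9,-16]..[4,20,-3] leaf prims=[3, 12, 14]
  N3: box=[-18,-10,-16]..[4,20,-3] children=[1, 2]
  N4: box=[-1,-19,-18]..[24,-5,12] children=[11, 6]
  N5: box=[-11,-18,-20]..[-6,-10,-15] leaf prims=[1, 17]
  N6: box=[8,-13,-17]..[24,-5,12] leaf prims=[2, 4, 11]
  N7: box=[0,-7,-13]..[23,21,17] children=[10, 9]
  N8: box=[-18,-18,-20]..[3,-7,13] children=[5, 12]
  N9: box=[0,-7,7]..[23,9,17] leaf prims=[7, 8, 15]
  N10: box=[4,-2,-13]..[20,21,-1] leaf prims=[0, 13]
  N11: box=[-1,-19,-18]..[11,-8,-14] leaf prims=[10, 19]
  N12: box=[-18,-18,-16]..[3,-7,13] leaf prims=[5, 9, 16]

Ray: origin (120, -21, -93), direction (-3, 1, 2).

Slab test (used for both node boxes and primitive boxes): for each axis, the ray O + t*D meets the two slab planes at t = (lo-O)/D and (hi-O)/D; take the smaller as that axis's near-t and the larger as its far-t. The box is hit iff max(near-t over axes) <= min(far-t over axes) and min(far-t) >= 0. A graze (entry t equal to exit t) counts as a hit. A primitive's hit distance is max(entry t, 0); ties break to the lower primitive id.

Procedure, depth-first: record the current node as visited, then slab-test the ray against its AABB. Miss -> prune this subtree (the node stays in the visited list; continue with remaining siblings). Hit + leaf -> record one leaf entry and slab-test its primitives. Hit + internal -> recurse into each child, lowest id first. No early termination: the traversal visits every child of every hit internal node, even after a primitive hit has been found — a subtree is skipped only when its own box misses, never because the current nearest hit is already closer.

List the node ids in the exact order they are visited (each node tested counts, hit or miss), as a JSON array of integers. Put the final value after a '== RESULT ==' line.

Trace the traversal:
N0 x:[32,46] y:[2,42] z:[73/2,55] -> hit [73/2,42], descend [3, 4, 7, 8]
  N3 x:[116/3,46] y:[11,41] z:[77/2,45] -> hit [116/3,41], descend [1, 2]
    N1 x:[128/3,133/3] y:[11,27] z:[41,42] -> miss, prune
    N2 x:[116/3,46] y:[30,41] z:[77/2,45] -> hit [116/3,41] leaf, test {P3(miss), P12(miss), P14@t=122/3}
  N4 x:[32,121/3] y:[2,16] z:[75/2,105/2] -> miss, prune
  N7 x:[97/3,40] y:[14,42] z:[40,55] -> hit [40,40], descend [9, 10]
    N9 x:[97/3,40] y:[14,30] z:[50,55] -> miss, prune
    N10 x:[100/3,116/3] y:[19,42] z:[40,46] -> miss, prune
  N8 x:[39,46] y:[3,14] z:[73/2,53] -> miss, prune

Visited [0, 3, 1, 2, 4, 7, 9, 10, 8]. Tests: 9 box, 1 leaf. Nearest: P14.

== RESULT ==
[0, 3, 1, 2, 4, 7, 9, 10, 8]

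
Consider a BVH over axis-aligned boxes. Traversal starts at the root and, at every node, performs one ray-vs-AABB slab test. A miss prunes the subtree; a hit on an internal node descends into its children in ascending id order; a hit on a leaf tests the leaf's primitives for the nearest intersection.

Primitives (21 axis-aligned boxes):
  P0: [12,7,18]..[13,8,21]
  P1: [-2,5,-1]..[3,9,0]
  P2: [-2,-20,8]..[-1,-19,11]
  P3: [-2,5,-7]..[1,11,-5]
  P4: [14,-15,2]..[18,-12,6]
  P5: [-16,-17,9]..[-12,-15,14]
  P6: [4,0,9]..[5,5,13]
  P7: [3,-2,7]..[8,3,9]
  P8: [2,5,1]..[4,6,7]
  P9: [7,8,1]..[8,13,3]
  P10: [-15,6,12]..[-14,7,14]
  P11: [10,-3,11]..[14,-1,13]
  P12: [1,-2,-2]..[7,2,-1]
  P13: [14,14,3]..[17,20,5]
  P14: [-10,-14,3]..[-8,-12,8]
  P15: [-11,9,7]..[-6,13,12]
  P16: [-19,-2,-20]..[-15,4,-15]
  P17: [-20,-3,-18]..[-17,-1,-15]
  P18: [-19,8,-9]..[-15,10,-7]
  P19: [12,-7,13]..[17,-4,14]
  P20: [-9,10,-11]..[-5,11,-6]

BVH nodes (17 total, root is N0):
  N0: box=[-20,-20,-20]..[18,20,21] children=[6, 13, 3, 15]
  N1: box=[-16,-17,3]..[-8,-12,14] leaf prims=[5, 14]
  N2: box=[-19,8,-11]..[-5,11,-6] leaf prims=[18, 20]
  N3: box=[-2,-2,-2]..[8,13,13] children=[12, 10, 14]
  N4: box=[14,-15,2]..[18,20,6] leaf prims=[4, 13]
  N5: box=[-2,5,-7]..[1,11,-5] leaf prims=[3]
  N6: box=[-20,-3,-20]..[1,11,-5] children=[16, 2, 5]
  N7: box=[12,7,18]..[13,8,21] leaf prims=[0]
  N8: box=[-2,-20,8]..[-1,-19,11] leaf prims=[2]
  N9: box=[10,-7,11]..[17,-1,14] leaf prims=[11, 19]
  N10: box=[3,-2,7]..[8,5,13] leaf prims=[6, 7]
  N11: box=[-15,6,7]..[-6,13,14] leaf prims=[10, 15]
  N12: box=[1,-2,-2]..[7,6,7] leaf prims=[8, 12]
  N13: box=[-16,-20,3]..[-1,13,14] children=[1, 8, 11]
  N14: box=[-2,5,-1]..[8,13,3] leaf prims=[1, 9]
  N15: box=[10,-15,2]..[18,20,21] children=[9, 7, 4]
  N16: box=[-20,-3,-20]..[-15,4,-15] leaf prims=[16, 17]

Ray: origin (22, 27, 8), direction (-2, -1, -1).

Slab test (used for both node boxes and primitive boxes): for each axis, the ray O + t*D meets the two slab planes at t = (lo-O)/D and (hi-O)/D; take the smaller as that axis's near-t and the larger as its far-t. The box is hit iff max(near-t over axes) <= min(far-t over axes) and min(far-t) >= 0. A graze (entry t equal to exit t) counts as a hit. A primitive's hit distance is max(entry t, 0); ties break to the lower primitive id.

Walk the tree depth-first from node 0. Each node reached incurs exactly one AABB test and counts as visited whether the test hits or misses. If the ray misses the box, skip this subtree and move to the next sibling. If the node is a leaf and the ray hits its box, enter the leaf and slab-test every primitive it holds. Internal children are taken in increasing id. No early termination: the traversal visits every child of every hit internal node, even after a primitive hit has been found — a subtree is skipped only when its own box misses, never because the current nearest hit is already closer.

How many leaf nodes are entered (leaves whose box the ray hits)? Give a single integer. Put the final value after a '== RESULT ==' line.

Traverse from the root:
N0 x:[2,21] y:[7,47] z:[-13,28] -> hit [7,21], descend [3, 6, 13, 15]
  N3 x:[7,12] y:[14,29] z:[-5,10] -> miss, prune
  N6 x:[21/2,21] y:[16,30] z:[13,28] -> hit [16,21], descend [2, 5, 16]
    N2 x:[27/2,41/2] y:[16,19] z:[14,19] -> hit [16,19] leaf, test {P18(miss), P20(miss)}
    N5 x:[21/2,12] y:[16,22] z:[13,15] -> miss, prune
    N16 x:[37/2,21] y:[23,30] z:[23,28] -> miss, prune
  N13 x:[23/2,19] y:[14,47] z:[-6,5] -> miss, prune
  N15 x:[2,6] y:[7,42] z:[-13,6] -> miss, prune

Visited [0, 3, 6, 2, 5, 16, 13, 15]. Tests: 8 box, 1 leaf. Nearest: miss.

== RESULT ==
1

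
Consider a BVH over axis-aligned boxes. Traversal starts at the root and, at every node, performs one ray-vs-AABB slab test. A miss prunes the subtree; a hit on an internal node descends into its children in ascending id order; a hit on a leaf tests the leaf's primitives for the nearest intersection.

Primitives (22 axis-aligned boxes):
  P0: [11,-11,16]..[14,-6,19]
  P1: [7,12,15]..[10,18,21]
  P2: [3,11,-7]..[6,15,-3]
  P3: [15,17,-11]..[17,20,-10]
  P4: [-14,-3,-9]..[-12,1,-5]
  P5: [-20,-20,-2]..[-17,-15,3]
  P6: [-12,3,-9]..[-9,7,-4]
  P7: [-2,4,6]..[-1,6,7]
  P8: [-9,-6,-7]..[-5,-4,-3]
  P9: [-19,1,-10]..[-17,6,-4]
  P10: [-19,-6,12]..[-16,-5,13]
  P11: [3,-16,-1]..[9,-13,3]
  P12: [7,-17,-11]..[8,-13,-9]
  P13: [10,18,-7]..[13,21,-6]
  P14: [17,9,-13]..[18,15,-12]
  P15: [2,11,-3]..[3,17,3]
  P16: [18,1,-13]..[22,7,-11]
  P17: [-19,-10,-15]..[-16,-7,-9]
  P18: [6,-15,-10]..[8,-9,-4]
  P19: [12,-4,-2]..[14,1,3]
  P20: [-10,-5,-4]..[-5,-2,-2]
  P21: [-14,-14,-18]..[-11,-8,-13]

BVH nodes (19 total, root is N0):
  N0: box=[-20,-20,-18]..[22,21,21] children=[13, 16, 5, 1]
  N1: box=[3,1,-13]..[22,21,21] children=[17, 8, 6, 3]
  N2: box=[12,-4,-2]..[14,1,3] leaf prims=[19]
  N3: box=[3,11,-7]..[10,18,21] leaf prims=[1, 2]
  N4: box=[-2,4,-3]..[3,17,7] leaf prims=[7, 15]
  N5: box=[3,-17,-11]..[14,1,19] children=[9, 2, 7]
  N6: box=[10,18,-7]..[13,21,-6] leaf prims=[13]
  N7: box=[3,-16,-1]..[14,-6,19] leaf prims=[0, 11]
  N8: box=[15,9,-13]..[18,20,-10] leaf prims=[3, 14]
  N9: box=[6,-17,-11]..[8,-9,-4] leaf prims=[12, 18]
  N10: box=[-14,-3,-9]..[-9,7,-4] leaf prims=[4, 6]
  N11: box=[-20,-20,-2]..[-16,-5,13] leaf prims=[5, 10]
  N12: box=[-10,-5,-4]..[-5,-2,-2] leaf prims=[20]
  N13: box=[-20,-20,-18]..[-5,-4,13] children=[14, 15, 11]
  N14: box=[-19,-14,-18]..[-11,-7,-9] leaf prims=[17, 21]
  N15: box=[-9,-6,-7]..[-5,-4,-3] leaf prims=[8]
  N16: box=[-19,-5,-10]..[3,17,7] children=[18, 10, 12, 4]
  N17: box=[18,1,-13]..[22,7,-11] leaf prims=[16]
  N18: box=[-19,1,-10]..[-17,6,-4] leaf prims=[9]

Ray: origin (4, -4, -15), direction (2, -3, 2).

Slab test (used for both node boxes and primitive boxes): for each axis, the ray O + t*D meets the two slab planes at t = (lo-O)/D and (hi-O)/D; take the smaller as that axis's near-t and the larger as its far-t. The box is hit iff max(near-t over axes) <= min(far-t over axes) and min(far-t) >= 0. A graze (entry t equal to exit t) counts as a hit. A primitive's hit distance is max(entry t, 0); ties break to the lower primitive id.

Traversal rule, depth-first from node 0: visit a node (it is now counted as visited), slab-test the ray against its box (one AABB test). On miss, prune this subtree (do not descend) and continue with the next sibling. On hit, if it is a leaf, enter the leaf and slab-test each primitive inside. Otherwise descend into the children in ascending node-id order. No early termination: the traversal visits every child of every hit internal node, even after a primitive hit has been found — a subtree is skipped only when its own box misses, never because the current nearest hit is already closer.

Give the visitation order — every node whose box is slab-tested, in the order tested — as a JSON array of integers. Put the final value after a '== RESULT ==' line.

Traverse from the root:
N0 x:[-12,9] y:[-25/3,16/3] z:[-3/2,18] -> hit [-3/2,16/3], descend [1, 5, 13, 16]
  N1 x:[-1/2,9] y:[-25/3,-5/3] z:[1,18] -> miss, prune
  N5 x:[-1/2,5] y:[-5/3,13/3] z:[2,17] -> hit [2,13/3], descend [2, 7, 9]
    N2 x:[4,5] y:[-5/3,0] z:[13/2,9] -> miss, prune
    N7 x:[-1/2,5] y:[2/3,4] z:[7,17] -> miss, prune
    N9 x:[1,2] y:[5/3,13/3] z:[2,11/2] -> hit [2,2] leaf, test {P12(miss), P18(miss)}
  N13 x:[-12,-9/2] y:[0,16/3] z:[-3/2,14] -> miss, prune
  N16 x:[-23/2,-1/2] y:[-7,1/3] z:[5/2,11] -> miss, prune

Summary -> nodes [0, 1, 5, 2, 7, 9, 13, 16]; box-tests=8; leaf-entries=1; first=miss

== RESULT ==
[0, 1, 5, 2, 7, 9, 13, 16]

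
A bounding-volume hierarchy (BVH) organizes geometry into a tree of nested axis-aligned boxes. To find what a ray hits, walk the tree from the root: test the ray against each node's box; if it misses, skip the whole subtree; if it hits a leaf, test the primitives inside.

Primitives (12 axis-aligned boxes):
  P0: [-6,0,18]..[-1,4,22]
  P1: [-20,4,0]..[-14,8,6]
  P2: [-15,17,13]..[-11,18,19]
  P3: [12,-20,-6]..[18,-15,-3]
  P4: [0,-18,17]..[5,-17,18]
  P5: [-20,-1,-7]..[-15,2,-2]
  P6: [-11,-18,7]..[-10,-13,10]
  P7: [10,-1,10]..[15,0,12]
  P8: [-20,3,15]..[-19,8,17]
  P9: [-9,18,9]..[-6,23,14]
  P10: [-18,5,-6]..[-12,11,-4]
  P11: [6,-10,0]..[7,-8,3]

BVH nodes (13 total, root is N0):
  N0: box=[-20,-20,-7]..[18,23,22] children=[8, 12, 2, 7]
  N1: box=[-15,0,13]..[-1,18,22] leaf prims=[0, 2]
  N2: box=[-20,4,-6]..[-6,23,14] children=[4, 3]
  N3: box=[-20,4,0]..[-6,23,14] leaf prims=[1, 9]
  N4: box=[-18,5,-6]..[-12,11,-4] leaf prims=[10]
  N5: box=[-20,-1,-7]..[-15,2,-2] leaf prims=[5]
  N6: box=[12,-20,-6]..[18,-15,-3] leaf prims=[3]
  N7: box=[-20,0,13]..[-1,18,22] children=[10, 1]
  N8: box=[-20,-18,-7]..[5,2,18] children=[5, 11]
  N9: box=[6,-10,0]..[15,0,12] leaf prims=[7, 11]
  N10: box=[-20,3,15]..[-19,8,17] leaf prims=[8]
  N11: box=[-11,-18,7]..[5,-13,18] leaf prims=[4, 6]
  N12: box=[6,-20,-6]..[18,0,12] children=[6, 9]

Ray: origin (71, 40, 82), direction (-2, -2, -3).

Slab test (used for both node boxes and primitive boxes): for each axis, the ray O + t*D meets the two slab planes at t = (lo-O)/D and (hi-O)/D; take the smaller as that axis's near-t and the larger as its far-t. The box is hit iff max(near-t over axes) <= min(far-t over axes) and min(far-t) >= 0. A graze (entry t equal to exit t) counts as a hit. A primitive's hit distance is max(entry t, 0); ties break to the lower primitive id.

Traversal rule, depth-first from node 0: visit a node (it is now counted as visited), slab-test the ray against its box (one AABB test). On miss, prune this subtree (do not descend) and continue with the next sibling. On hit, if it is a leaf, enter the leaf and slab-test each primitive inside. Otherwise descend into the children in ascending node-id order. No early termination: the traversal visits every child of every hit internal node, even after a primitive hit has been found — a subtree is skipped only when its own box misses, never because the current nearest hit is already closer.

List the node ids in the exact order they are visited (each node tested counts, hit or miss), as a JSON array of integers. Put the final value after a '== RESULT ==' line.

Traverse from the root:
N0 x:[53/2,91/2] y:[17/2,30] z:[20,89/3] -> hit [53/2,89/3], descend [2, 7, 8, 12]
  N2 x:[77/2,91/2] y:[17/2,18] z:[68/3,88/3] -> miss, prune
  N7 x:[36,91/2] y:[11,20] z:[20,23] -> miss, prune
  N8 x:[33,91/2] y:[19,29] z:[64/3,89/3] -> miss, prune
  N12 x:[53/2,65/2] y:[20,30] z:[70/3,88/3] -> hit [53/2,88/3], descend [6, 9]
    N6 x:[53/2,59/2] y:[55/2,30] z:[85/3,88/3] -> hit [85/3,88/3] leaf, test {P3@t=85/3}
    N9 x:[28,65/2] y:[20,25] z:[70/3,82/3] -> miss, prune

order=[0, 2, 7, 8, 12, 6, 9]  |boxes|=7  |leaves|=1  hit=P3

== RESULT ==
[0, 2, 7, 8, 12, 6, 9]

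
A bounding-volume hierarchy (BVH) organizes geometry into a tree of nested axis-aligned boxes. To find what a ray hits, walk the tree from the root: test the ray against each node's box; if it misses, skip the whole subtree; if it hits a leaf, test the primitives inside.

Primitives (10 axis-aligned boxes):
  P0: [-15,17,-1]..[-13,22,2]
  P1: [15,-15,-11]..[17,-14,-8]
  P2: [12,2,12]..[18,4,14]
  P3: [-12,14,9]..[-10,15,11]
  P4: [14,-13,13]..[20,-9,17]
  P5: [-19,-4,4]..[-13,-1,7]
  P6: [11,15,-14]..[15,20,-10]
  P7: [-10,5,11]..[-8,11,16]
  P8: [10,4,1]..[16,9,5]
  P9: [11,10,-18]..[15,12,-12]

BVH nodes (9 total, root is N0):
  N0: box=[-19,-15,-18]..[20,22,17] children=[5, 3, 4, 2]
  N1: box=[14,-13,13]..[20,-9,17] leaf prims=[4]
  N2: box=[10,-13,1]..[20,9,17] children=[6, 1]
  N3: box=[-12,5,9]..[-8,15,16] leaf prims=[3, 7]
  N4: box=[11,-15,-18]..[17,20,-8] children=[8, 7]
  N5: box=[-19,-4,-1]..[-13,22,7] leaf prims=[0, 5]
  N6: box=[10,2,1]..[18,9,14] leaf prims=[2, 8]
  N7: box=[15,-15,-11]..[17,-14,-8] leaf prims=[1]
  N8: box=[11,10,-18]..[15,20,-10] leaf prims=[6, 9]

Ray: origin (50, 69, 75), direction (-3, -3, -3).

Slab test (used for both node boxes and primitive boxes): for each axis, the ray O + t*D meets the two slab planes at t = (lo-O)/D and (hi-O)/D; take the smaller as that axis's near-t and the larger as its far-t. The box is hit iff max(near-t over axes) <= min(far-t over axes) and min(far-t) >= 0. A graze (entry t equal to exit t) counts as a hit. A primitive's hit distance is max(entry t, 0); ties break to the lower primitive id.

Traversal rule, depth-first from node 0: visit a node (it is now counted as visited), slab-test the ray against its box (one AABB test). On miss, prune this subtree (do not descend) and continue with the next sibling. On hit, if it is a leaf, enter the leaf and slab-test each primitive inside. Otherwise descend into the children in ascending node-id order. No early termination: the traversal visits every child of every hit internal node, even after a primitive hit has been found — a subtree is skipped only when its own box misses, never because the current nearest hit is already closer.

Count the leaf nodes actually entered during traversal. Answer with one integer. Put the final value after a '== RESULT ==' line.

Traverse from the root:
N0 x:[10,23] y:[47/3,28] z:[58/3,31] -> hit [58/3,23], descend [2, 3, 4, 5]
  N2 x:[10,40/3] y:[20,82/3] z:[58/3,74/3] -> miss, prune
  N3 x:[58/3,62/3] y:[18,64/3] z:[59/3,22] -> hit [59/3,62/3] leaf, test {P3(miss), P7@t=59/3}
  N4 x:[11,13] y:[49/3,28] z:[83/3,31] -> miss, prune
  N5 x:[21,23] y:[47/3,73/3] z:[68/3,76/3] -> hit [68/3,23] leaf, test {P0(miss), P5(miss)}

Visited [0, 2, 3, 4, 5]. Tests: 5 box, 2 leaf. Nearest: P7.

== RESULT ==
2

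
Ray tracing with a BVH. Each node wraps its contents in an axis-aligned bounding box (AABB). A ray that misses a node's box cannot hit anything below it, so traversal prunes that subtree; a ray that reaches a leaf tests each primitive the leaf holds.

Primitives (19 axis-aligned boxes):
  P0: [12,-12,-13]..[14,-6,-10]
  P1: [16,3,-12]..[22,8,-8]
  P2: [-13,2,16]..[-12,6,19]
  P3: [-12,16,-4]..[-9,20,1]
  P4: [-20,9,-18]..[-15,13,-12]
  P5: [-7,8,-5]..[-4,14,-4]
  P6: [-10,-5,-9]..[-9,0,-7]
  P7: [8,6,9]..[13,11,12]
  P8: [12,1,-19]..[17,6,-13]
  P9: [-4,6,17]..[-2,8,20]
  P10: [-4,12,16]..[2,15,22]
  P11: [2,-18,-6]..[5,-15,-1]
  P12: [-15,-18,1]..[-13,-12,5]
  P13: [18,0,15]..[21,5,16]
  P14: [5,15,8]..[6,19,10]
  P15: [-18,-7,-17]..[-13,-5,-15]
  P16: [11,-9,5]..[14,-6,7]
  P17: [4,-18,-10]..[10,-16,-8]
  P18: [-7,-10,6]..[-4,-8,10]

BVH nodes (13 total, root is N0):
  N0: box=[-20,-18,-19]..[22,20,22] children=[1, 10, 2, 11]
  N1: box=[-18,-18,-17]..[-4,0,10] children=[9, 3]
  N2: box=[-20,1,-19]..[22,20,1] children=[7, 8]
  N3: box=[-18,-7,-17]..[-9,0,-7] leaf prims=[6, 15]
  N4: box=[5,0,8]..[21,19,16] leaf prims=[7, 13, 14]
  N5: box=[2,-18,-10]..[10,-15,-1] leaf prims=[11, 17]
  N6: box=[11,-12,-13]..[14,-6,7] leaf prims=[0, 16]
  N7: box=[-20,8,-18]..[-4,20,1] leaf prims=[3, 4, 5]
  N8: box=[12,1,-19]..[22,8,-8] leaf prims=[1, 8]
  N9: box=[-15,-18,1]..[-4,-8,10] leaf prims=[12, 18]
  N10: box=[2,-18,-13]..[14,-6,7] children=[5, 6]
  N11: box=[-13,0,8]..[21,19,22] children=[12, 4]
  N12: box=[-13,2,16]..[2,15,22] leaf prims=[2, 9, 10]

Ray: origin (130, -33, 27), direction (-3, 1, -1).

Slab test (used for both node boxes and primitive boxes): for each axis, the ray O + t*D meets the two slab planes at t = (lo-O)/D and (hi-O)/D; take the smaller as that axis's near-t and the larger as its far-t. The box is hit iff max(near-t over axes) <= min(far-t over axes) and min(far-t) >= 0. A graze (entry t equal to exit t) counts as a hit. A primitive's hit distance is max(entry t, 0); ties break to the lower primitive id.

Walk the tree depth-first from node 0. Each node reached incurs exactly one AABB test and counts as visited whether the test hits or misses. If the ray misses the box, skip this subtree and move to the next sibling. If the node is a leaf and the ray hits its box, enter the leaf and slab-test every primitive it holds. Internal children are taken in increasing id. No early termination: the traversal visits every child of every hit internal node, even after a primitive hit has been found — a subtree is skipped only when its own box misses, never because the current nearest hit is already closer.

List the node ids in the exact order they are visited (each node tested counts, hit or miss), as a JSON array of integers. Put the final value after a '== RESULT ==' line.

Walk:
N0 x:[36,50] y:[15,53] z:[5,46] -> hit [36,46], descend [1, 2, 10, 11]
  N1 x:[134/3,148/3] y:[15,33] z:[17,44] -> miss, prune
  N2 x:[36,50] y:[34,53] z:[26,46] -> hit [36,46], descend [7, 8]
    N7 x:[134/3,50] y:[41,53] z:[26,45] -> hit [134/3,45] leaf, test {P3(miss), P4(miss), P5(miss)}
    N8 x:[36,118/3] y:[34,41] z:[35,46] -> hit [36,118/3] leaf, test {P1@t=36, P8(miss)}
  N10 x:[116/3,128/3] y:[15,27] z:[20,40] -> miss, prune
  N11 x:[109/3,143/3] y:[33,52] z:[5,19] -> miss, prune

order=[0, 1, 2, 7, 8, 10, 11]  |boxes|=7  |leaves|=2  hit=P1

== RESULT ==
[0, 1, 2, 7, 8, 10, 11]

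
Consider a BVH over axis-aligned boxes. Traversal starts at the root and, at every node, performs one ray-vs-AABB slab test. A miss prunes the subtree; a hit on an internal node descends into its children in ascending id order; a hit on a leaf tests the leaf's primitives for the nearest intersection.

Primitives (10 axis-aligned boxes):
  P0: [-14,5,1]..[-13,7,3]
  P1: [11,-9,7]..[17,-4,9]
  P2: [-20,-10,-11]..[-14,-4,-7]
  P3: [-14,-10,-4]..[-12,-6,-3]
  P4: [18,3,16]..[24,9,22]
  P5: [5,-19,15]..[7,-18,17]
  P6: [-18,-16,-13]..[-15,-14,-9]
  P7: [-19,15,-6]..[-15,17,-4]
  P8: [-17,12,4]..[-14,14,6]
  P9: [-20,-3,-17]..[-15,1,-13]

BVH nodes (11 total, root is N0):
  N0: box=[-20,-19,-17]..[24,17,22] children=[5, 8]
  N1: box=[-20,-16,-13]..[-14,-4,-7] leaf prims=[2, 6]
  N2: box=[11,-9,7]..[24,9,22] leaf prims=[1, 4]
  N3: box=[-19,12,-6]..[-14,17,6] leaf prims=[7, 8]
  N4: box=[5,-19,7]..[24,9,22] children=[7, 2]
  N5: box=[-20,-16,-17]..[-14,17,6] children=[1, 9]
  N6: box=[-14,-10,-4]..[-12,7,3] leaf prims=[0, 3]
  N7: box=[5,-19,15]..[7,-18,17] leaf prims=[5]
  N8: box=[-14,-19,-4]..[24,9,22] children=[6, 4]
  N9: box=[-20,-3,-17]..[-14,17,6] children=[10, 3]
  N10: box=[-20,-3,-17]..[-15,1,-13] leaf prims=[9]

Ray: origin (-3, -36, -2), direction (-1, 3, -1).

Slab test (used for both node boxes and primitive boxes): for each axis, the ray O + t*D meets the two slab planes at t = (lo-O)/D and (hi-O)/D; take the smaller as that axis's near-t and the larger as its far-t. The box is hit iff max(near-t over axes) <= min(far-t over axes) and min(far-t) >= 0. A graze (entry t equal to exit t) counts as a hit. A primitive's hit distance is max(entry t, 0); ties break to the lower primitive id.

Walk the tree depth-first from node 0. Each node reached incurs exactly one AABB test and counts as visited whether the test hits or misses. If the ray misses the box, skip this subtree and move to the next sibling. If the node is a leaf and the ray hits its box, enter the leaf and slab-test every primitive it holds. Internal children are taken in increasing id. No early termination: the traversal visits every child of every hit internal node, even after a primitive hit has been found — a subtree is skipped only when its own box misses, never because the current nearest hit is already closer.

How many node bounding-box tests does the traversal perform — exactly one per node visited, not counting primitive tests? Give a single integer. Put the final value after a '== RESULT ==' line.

Trace the traversal:
N0 x:[-27,17] y:[17/3,53/3] z:[-24,15] -> hit [17/3,15], descend [5, 8]
  N5 x:[11,17] y:[20/3,53/3] z:[-8,15] -> hit [11,15], descend [1, 9]
    N1 x:[11,17] y:[20/3,32/3] z:[5,11] -> miss, prune
    N9 x:[11,17] y:[11,53/3] z:[-8,15] -> hit [11,15], descend [3, 10]
      N3 x:[11,16] y:[16,53/3] z:[-8,4] -> miss, prune
      N10 x:[12,17] y:[11,37/3] z:[11,15] -> hit [12,37/3] leaf, test {P9@t=12}
  N8 x:[-27,11] y:[17/3,15] z:[-24,2] -> miss, prune

Summary -> nodes [0, 5, 1, 9, 3, 10, 8]; box-tests=7; leaf-entries=1; first=P9

== RESULT ==
7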